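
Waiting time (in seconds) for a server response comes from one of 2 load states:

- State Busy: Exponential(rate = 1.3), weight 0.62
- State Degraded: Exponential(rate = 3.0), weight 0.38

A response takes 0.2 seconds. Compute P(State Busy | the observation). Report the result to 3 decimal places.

The responsibility of component k is w_k f_k(x) divided by Σ_j w_j f_j(x).
Component likelihoods at x = 0.2 seconds:
  L_Busy = 1.00237
  L_Degraded = 1.64643
Weight by the priors:
  w_Busy·L_Busy = 0.62 × 1.00237 = 0.621468
  w_Degraded·L_Degraded = 0.38 × 1.64643 = 0.625645
Normaliser: 0.621468 + 0.625645 = 1.24711
Responsibility of State Busy: 0.621468 / 1.24711 ≈ 0.498

0.498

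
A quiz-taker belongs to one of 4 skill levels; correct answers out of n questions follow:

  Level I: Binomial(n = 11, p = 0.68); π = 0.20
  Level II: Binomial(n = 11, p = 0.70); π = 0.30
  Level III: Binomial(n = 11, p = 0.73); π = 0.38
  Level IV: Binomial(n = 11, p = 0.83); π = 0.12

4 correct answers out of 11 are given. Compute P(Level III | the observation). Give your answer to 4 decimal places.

By Bayes' theorem, P(k | x) = P(Z=k) f_k(x) / Σ_j P(Z=j) f_j(x).
Binomial probabilities:
  f_I = C(11,4)·0.68^4·0.32^7 = 330·0.213814·0.000343597 = 0.0242437
  f_II = C(11,4)·0.70^4·0.30^7 = 330·0.2401·0.0002187 = 0.0173283
  f_III = C(11,4)·0.73^4·0.27^7 = 330·0.283982·0.000104604 = 0.00980284
  f_IV = C(11,4)·0.83^4·0.17^7 = 330·0.474583·4.10339e-06 = 0.000642641
Weight by the priors:
  P(Z=I)·f_I = 0.20 × 0.0242437 = 0.00484875
  P(Z=II)·f_II = 0.30 × 0.0173283 = 0.00519848
  P(Z=III)·f_III = 0.38 × 0.00980284 = 0.00372508
  P(Z=IV)·f_IV = 0.12 × 0.000642641 = 7.7117e-05
Normaliser: 0.00484875 + 0.00519848 + 0.00372508 + 7.7117e-05 = 0.0138494
P(Level III | the observation) = 0.00372508 / 0.0138494 ≈ 0.2690

0.2690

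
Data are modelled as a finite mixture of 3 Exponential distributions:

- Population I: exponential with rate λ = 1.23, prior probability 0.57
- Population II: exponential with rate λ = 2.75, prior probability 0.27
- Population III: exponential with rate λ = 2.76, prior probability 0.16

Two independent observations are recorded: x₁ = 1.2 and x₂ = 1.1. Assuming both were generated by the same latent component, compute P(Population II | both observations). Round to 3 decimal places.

Posterior ∝ prior × likelihood, so P(k | x) ∝ π_k f_k(x); normalise over all components.
Since both observations come from the same component, the likelihood for component k is f_k(x₁)·f_k(x₂).
  L_I = [1.23·e^(−1.23·1.2) = 1.23·e^(−1.4760) = 0.281117] × [0.31791] = 0.0893699
  L_II = [2.75·e^(−2.75·1.2) = 2.75·e^(−3.3000) = 0.101429] × [0.133534] = 0.0135442
  L_III = [2.76·e^(−2.76·1.2) = 2.76·e^(−3.3120) = 0.100583] × [0.132553] = 0.0133327
Unnormalised posteriors:
  π_I·L_I = 0.57 × 0.0893699 = 0.0509408
  π_II·L_II = 0.27 × 0.0135442 = 0.00365693
  π_III·L_III = 0.16 × 0.0133327 = 0.00213323
Normaliser: 0.0509408 + 0.00365693 + 0.00213323 = 0.056731
P(Population II | data) = 0.00365693 / 0.056731 ≈ 0.064

0.064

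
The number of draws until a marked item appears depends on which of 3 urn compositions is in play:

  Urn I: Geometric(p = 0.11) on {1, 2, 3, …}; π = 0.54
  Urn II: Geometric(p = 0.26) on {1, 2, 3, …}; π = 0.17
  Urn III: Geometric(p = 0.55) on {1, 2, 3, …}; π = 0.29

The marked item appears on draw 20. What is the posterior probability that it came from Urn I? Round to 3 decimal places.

0.978

Posterior ∝ prior × likelihood, so P(k | x) ∝ w_k f_k(x); normalise over all components.
Component likelihoods at x = 20:
  p_I = 0.11·(1−0.11)^19 = 0.11·0.109247 = 0.0120172
  p_II = 0.26·(1−0.26)^19 = 0.26·0.00327644 = 0.000851875
  p_III = 0.55·(1−0.55)^19 = 0.55·2.57655e-07 = 1.4171e-07
Weight by the priors:
  w_I·p_I = 0.54 × 0.0120172 = 0.00648928
  w_II·p_II = 0.17 × 0.000851875 = 0.000144819
  w_III·p_III = 0.29 × 1.4171e-07 = 4.10959e-08
Sum: 0.00648928 + 0.000144819 + 4.10959e-08 = 0.00663414
So the posterior for Urn I is 0.00648928 / 0.00663414 ≈ 0.978.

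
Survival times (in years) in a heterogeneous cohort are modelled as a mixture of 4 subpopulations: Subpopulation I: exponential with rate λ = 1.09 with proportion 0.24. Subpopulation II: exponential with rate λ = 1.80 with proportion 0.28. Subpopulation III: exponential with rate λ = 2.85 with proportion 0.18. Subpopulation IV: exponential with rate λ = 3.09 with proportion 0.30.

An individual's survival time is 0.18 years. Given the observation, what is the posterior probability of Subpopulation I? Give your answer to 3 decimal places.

0.152

Apply Bayes' rule: the posterior for each component is proportional to its prior times its likelihood at x.
Evaluate each component's likelihood at the observed value:
  p_I = 0.895814
  p_II = 1.30185
  p_III = 1.70629
  p_IV = 1.77176
Multiply by the mixture weights:
  P(Z=I)·p_I = 0.24 × 0.895814 = 0.214995
  P(Z=II)·p_II = 0.28 × 1.30185 = 0.364518
  P(Z=III)·p_III = 0.18 × 1.70629 = 0.307131
  P(Z=IV)·p_IV = 0.30 × 1.77176 = 0.531527
Normaliser: 0.214995 + 0.364518 + 0.307131 + 0.531527 = 1.41817
So the posterior for Subpopulation I is 0.214995 / 1.41817 ≈ 0.152.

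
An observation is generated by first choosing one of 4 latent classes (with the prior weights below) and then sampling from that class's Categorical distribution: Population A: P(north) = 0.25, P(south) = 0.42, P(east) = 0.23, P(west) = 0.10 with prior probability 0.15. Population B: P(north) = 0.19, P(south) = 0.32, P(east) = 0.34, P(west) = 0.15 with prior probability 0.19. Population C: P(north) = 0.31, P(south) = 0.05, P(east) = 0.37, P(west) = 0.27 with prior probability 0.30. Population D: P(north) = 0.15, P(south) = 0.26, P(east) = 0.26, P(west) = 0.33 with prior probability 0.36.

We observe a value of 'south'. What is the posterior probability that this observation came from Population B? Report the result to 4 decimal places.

0.2616

Apply Bayes' rule: the posterior for each component is proportional to its prior times its likelihood at x.
Categorical probabilities:
  L_A = P(south | comp) = 0.42
  L_B = P(south | comp) = 0.32
  L_C = P(south | comp) = 0.05
  L_D = P(south | comp) = 0.26
Weight by the priors:
  w_A·L_A = 0.15 × 0.42 = 0.063
  w_B·L_B = 0.19 × 0.32 = 0.0608
  w_C·L_C = 0.30 × 0.05 = 0.015
  w_D·L_D = 0.36 × 0.26 = 0.0936
Normaliser: 0.063 + 0.0608 + 0.015 + 0.0936 = 0.2324
P(Population B | the observation) ≈ 0.2616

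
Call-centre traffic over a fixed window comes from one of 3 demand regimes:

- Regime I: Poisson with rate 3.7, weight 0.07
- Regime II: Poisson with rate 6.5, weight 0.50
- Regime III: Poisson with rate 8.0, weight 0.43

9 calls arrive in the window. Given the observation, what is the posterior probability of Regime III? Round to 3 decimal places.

The responsibility of component k is P(Z=k) f_k(x) divided by Σ_j P(Z=j) f_j(x).
Poisson probabilities:
  p_I = e^(−3.7)·3.7^9/9! = 0.00885448
  p_II = e^(−6.5)·6.5^9/9! = 0.085811
  p_III = e^(−8.0)·8.0^9/9! = 0.124077
Prior × likelihood for each component:
  P(Z=I)·p_I = 0.07 × 0.00885448 = 0.000619813
  P(Z=II)·p_II = 0.50 × 0.085811 = 0.0429055
  P(Z=III)·p_III = 0.43 × 0.124077 = 0.0533531
Normaliser: 0.000619813 + 0.0429055 + 0.0533531 = 0.0968784
So the posterior for Regime III is 0.0533531 / 0.0968784 ≈ 0.551.

0.551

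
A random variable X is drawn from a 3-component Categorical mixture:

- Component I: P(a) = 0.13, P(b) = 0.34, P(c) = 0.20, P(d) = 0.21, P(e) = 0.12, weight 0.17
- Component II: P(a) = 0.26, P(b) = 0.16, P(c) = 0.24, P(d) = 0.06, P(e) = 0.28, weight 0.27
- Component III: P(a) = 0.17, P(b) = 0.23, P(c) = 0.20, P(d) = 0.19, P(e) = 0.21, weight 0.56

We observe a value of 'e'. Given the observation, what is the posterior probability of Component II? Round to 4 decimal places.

0.3539

By Bayes' theorem, P(k | x) = π_k f_k(x) / Σ_j π_j f_j(x).
Categorical probabilities:
  f_I = P(e | comp) = 0.12
  f_II = P(e | comp) = 0.28
  f_III = P(e | comp) = 0.21
Prior × likelihood for each component:
  π_I·f_I = 0.17 × 0.12 = 0.0204
  π_II·f_II = 0.27 × 0.28 = 0.0756
  π_III·f_III = 0.56 × 0.21 = 0.1176
Evidence: 0.0204 + 0.0756 + 0.1176 = 0.2136
P(Component II | the observation) = 0.0756 / 0.2136 ≈ 0.3539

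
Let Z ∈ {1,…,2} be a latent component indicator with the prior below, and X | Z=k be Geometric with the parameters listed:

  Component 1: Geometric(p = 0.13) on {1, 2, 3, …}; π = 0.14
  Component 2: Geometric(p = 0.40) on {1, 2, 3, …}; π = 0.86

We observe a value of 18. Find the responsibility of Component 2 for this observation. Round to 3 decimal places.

0.033

P(component k | x) = P(Z=k)·f_k(x) / marginal(x), where marginal(x) = Σ_j P(Z=j)·f_j(x).
Component likelihoods at x = 18:
  f_1 = 0.0121835
  f_2 = 6.77066e-05
Multiply by the mixture weights:
  P(Z=1)·f_1 = 0.14 × 0.0121835 = 0.00170568
  P(Z=2)·f_2 = 0.86 × 6.77066e-05 = 5.82277e-05
Evidence: 0.00170568 + 5.82277e-05 = 0.00176391
So the posterior for Component 2 is 5.82277e-05 / 0.00176391 ≈ 0.033.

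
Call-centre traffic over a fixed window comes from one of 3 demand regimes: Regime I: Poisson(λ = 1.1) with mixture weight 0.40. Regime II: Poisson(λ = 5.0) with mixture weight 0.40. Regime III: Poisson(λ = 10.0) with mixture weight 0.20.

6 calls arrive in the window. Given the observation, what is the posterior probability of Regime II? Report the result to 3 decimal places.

0.819

The responsibility of component k is w_k f_k(x) divided by Σ_j w_j f_j(x).
Evaluate each component's likelihood at the observed value:
  p_I = 0.00081903
  p_II = 0.146223
  p_III = 0.0630555
Multiply by the mixture weights:
  w_I·p_I = 0.40 × 0.00081903 = 0.000327612
  w_II·p_II = 0.40 × 0.146223 = 0.0584891
  w_III·p_III = 0.20 × 0.0630555 = 0.0126111
Sum: 0.000327612 + 0.0584891 + 0.0126111 = 0.0714278
So the posterior for Regime II is 0.0584891 / 0.0714278 ≈ 0.819.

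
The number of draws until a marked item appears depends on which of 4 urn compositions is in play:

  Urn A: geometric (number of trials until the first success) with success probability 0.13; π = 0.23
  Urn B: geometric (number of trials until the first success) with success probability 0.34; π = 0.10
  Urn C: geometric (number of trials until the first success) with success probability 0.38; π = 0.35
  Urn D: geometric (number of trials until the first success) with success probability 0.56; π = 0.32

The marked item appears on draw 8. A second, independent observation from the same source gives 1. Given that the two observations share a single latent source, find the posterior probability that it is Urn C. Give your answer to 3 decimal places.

Posterior ∝ prior × likelihood, so P(k | x) ∝ P(Z=k) f_k(x); normalise over all components.
Since both observations come from the same component, the likelihood for component k is f_k(x₁)·f_k(x₂).
  p_A = [0.13·(1−0.13)^7 = 0.13·0.377255 = 0.0490431] × [0.13] = 0.00637561
  p_B = [0.34·(1−0.34)^7 = 0.34·0.0545516 = 0.0185475] × [0.34] = 0.00630617
  p_C = [0.38·(1−0.38)^7 = 0.38·0.0352161 = 0.0133821] × [0.38] = 0.00508521
  p_D = [0.56·(1−0.56)^7 = 0.56·0.00319278 = 0.00178796] × [0.56] = 0.00100126
Prior × likelihood for each component:
  P(Z=A)·p_A = 0.23 × 0.00637561 = 0.00146639
  P(Z=B)·p_B = 0.10 × 0.00630617 = 0.000630617
  P(Z=C)·p_C = 0.35 × 0.00508521 = 0.00177982
  P(Z=D)·p_D = 0.32 × 0.00100126 = 0.000320402
Evidence: 0.00146639 + 0.000630617 + 0.00177982 + 0.000320402 = 0.00419723
P(Urn C | x₁, x₂) ≈ 0.424

0.424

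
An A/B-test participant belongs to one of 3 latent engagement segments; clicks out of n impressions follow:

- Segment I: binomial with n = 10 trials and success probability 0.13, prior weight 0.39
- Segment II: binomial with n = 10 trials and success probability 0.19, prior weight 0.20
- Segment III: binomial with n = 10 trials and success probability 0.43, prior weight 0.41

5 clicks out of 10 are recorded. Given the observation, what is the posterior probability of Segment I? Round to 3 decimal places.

0.019

Posterior ∝ prior × likelihood, so P(k | x) ∝ π_k f_k(x); normalise over all components.
Evaluate each component's likelihood at the observed value:
  p_I = C(10,5)·0.13^5·0.87^5 = 252·3.71293e-05·0.498421 = 0.00466352
  p_II = C(10,5)·0.19^5·0.81^5 = 252·0.00024761·0.348678 = 0.0217567
  p_III = C(10,5)·0.43^5·0.57^5 = 252·0.0147008·0.0601692 = 0.222904
Weight by the priors:
  π_I·p_I = 0.39 × 0.00466352 = 0.00181877
  π_II·p_II = 0.20 × 0.0217567 = 0.00435135
  π_III·p_III = 0.41 × 0.222904 = 0.0913905
Marginal: 0.00181877 + 0.00435135 + 0.0913905 = 0.0975606
P(Segment I | x) ≈ 0.019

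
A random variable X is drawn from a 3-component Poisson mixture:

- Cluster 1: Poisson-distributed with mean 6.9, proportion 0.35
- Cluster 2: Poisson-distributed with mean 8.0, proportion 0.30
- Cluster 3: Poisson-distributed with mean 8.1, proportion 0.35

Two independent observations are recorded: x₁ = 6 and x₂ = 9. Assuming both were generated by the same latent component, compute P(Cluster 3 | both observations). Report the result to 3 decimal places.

Posterior ∝ prior × likelihood, so P(k | x) ∝ π_k f_k(x); normalise over all components.
Since both observations come from the same component, the likelihood for component k is f_k(x₁)·f_k(x₂).
  f_1 = [0.151053] × [0.0984571] = 0.0148723
  f_2 = [0.122138] × [0.124077] = 0.0151545
  f_3 = [0.119067] × [0.12555] = 0.0149489
Prior × likelihood for each component:
  π_1·f_1 = 0.35 × 0.0148723 = 0.00520529
  π_2·f_2 = 0.30 × 0.0151545 = 0.00454636
  π_3·f_3 = 0.35 × 0.0149489 = 0.00523211
Sum: 0.00520529 + 0.00454636 + 0.00523211 = 0.0149838
P(Cluster 3 | data) ≈ 0.349

0.349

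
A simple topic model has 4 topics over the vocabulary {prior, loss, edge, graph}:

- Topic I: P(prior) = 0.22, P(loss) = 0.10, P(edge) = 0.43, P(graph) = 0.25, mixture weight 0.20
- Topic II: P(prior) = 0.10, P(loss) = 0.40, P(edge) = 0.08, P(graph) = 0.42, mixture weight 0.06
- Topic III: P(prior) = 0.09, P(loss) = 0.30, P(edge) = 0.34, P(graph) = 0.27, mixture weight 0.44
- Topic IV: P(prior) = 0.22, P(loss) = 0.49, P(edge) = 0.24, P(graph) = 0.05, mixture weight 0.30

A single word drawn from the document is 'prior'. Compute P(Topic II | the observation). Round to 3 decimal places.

0.039

The responsibility of component k is π_k f_k(x) divided by Σ_j π_j f_j(x).
Component likelihoods at x = 'prior':
  p_I = P(prior | comp) = 0.22
  p_II = P(prior | comp) = 0.10
  p_III = P(prior | comp) = 0.09
  p_IV = P(prior | comp) = 0.22
Unnormalised posteriors:
  π_I·p_I = 0.20 × 0.22 = 0.044
  π_II·p_II = 0.06 × 0.1 = 0.006
  π_III·p_III = 0.44 × 0.09 = 0.0396
  π_IV·p_IV = 0.30 × 0.22 = 0.066
Normaliser: 0.044 + 0.006 + 0.0396 + 0.066 = 0.1556
P(Topic II | the observation) ≈ 0.039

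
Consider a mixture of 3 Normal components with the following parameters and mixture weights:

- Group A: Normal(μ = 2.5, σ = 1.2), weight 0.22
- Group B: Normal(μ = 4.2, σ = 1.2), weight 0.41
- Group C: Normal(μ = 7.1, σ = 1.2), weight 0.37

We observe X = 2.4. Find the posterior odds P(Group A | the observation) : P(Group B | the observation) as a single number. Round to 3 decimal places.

1.647

Only the two components matter; the odds are (π_i f_i(x)) / (π_j f_j(x)).
Component likelihoods at x = 2.4:
  L_A = (1/(1.2·√(2π)))·exp(−(2.4−2.5)²/(2·1.2²)) = 0.332452·exp(-0.00347) = 0.3313
  L_B = (1/(1.2·√(2π)))·exp(−(2.4−4.2)²/(2·1.2²)) = 0.332452·exp(-1.12500) = 0.107931
  L_C = (1/(1.2·√(2π)))·exp(−(2.4−7.1)²/(2·1.2²)) = 0.332452·exp(-7.67014) = 0.000155106
Posterior odds = (π_A·L_A) / (π_B·L_B) = (0.22·0.3313) / (0.41·0.107931) = 0.0728859 / 0.0442518 ≈ 1.647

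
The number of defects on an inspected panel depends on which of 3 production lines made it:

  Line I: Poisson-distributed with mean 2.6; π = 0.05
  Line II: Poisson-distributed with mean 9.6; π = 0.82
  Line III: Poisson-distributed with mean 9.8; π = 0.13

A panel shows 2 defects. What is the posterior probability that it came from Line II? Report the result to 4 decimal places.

0.1656

Posterior ∝ prior × likelihood, so P(k | x) ∝ π_k f_k(x); normalise over all components.
Component likelihoods at x = 2 defects:
  L_I = 0.251045
  L_II = 0.00312094
  L_III = 0.00266279
Unnormalised posteriors:
  π_I·L_I = 0.05 × 0.251045 = 0.0125522
  π_II·L_II = 0.82 × 0.00312094 = 0.00255917
  π_III·L_III = 0.13 × 0.00266279 = 0.000346162
Sum: 0.0125522 + 0.00255917 + 0.000346162 = 0.0154576
P(Line II | data) = 0.00255917 / 0.0154576 ≈ 0.1656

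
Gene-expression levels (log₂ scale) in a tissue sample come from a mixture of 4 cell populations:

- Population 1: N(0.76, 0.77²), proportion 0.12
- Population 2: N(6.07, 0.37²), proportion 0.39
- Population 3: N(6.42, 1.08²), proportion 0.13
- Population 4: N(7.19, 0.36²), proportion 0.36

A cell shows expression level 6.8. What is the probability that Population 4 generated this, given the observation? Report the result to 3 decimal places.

0.678

By Bayes' theorem, P(k | x) = π_k f_k(x) / Σ_j π_j f_j(x).
Component likelihoods at x = 6.8:
  p_1 = 2.25517e-14
  p_2 = 0.15397
  p_3 = 0.347219
  p_4 = 0.616256
Multiply by the mixture weights:
  π_1·p_1 = 0.12 × 2.25517e-14 = 2.70621e-15
  π_2·p_2 = 0.39 × 0.15397 = 0.0600483
  π_3·p_3 = 0.13 × 0.347219 = 0.0451385
  π_4·p_4 = 0.36 × 0.616256 = 0.221852
Evidence: 2.70621e-15 + 0.0600483 + 0.0451385 + 0.221852 = 0.327039
P(Population 4 | the observation) = 0.221852 / 0.327039 ≈ 0.678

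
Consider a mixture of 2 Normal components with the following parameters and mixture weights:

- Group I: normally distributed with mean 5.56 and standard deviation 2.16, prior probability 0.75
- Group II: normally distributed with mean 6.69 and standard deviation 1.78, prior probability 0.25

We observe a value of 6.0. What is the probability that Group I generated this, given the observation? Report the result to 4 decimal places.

0.7230

Apply Bayes' rule: the posterior for each component is proportional to its prior times its likelihood at x.
Normal densities:
  p_I = (1/(2.16·√(2π)))·exp(−(6.0−5.56)²/(2·2.16²)) = 0.184696·exp(-0.02075) = 0.180903
  p_II = (1/(1.78·√(2π)))·exp(−(6.0−6.69)²/(2·1.78²)) = 0.224125·exp(-0.07513) = 0.207903
Multiply by the mixture weights:
  w_I·p_I = 0.75 × 0.180903 = 0.135677
  w_II·p_II = 0.25 × 0.207903 = 0.0519757
Sum: 0.135677 + 0.0519757 = 0.187653
P(Group I | x) = 0.135677 / 0.187653 ≈ 0.7230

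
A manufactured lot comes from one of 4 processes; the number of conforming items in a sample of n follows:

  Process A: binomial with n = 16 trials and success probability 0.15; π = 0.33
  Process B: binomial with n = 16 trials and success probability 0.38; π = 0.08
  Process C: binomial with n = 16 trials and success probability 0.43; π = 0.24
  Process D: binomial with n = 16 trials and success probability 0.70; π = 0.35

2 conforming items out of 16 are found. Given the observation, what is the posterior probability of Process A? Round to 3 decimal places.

By Bayes' theorem, P(k | x) = π_k f_k(x) / Σ_j π_j f_j(x).
Binomial probabilities:
  p_A = C(16,2)·0.15^2·0.85^14 = 120·0.0225·0.10277 = 0.277478
  p_B = C(16,2)·0.38^2·0.62^14 = 120·0.1444·0.00124018 = 0.0214898
  p_C = C(16,2)·0.43^2·0.57^14 = 120·0.1849·0.000382162 = 0.00847942
  p_D = C(16,2)·0.70^2·0.30^14 = 120·0.49·4.78297e-08 = 2.81239e-06
Unnormalised posteriors:
  π_A·p_A = 0.33 × 0.277478 = 0.0915678
  π_B·p_B = 0.08 × 0.0214898 = 0.00171918
  π_C·p_C = 0.24 × 0.00847942 = 0.00203506
  π_D·p_D = 0.35 × 2.81239e-06 = 9.84335e-07
Normaliser: 0.0915678 + 0.00171918 + 0.00203506 + 9.84335e-07 = 0.095323
So the posterior for Process A is 0.0915678 / 0.095323 ≈ 0.961.

0.961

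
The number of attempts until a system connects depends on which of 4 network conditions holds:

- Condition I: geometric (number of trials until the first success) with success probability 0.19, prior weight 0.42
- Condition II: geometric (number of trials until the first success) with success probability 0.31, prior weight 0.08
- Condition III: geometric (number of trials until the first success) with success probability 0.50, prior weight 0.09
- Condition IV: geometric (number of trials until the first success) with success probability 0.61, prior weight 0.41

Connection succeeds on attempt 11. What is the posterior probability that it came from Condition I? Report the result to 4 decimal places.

0.9353

Posterior ∝ prior × likelihood, so P(k | x) ∝ π_k f_k(x); normalise over all components.
Component likelihoods at x = 11:
  p_I = 0.0230996
  p_II = 0.0075832
  p_III = 0.000488281
  p_IV = 4.96565e-05
Unnormalised posteriors:
  π_I·p_I = 0.42 × 0.0230996 = 0.00970182
  π_II·p_II = 0.08 × 0.0075832 = 0.000606656
  π_III·p_III = 0.09 × 0.000488281 = 4.39453e-05
  π_IV·p_IV = 0.41 × 4.96565e-05 = 2.03592e-05
Evidence: 0.00970182 + 0.000606656 + 4.39453e-05 + 2.03592e-05 = 0.0103728
So the posterior for Condition I is 0.00970182 / 0.0103728 ≈ 0.9353.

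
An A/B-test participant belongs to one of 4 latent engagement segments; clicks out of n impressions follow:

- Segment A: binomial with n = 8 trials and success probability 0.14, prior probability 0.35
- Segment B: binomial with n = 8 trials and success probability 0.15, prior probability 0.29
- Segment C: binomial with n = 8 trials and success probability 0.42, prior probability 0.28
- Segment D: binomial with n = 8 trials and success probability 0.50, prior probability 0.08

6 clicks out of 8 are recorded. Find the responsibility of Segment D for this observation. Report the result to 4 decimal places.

0.3748

By Bayes' theorem, P(k | x) = π_k f_k(x) / Σ_j π_j f_j(x).
Component likelihoods at x = 6 clicks out of 8:
  f_A = 0.000155928
  f_B = 0.000230432
  f_C = 0.0517023
  f_D = 0.109375
Weight by the priors:
  π_A·f_A = 0.35 × 0.000155928 = 5.45747e-05
  π_B·f_B = 0.29 × 0.000230432 = 6.68254e-05
  π_C·f_C = 0.28 × 0.0517023 = 0.0144766
  π_D·f_D = 0.08 × 0.109375 = 0.00875
Sum: 5.45747e-05 + 6.68254e-05 + 0.0144766 + 0.00875 = 0.023348
P(Segment D | x) = 0.00875 / 0.023348 ≈ 0.3748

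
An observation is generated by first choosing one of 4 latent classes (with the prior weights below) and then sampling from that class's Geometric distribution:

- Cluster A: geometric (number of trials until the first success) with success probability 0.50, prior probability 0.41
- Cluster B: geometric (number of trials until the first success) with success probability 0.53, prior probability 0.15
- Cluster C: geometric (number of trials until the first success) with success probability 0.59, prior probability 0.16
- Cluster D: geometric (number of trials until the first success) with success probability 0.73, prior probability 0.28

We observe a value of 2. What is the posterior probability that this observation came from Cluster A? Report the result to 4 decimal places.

0.4385

By Bayes' theorem, P(k | x) = π_k f_k(x) / Σ_j π_j f_j(x).
Evaluate each component's likelihood at the observed value:
  p_A = 0.25
  p_B = 0.2491
  p_C = 0.2419
  p_D = 0.1971
Weight by the priors:
  π_A·p_A = 0.41 × 0.25 = 0.1025
  π_B·p_B = 0.15 × 0.2491 = 0.037365
  π_C·p_C = 0.16 × 0.2419 = 0.038704
  π_D·p_D = 0.28 × 0.1971 = 0.055188
Sum: 0.1025 + 0.037365 + 0.038704 + 0.055188 = 0.233757
So the posterior for Cluster A is 0.1025 / 0.233757 ≈ 0.4385.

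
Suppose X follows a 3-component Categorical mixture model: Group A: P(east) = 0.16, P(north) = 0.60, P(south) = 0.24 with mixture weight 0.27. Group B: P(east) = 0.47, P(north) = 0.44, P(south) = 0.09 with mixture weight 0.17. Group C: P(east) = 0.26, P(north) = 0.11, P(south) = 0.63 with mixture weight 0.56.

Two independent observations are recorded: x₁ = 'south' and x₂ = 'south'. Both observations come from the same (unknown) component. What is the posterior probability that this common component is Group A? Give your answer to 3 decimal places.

Posterior ∝ prior × likelihood, so P(k | x) ∝ P(Z=k) f_k(x); normalise over all components.
Since both observations come from the same component, the likelihood for component k is f_k(x₁)·f_k(x₂).
  f_A = [P(south | comp) = 0.24] × [0.24] = 0.0576
  f_B = [P(south | comp) = 0.09] × [0.09] = 0.0081
  f_C = [P(south | comp) = 0.63] × [0.63] = 0.3969
Prior × likelihood for each component:
  P(Z=A)·f_A = 0.27 × 0.0576 = 0.015552
  P(Z=B)·f_B = 0.17 × 0.0081 = 0.001377
  P(Z=C)·f_C = 0.56 × 0.3969 = 0.222264
Marginal: 0.015552 + 0.001377 + 0.222264 = 0.239193
So the posterior for Group A is 0.015552 / 0.239193 ≈ 0.065.

0.065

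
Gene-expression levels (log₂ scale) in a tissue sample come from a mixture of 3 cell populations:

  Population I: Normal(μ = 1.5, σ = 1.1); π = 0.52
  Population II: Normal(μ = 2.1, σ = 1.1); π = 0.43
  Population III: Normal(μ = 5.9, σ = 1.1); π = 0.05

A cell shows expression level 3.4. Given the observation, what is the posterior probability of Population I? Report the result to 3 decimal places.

The responsibility of component k is π_k f_k(x) divided by Σ_j π_j f_j(x).
Evaluate each component's likelihood at the observed value:
  f_I = (1/(1.1·√(2π)))·exp(−(3.4−1.5)²/(2·1.1²)) = 0.362675·exp(-1.49174) = 0.0815952
  f_II = (1/(1.1·√(2π)))·exp(−(3.4−2.1)²/(2·1.1²)) = 0.362675·exp(-0.69835) = 0.180397
  f_III = (1/(1.1·√(2π)))·exp(−(3.4−5.9)²/(2·1.1²)) = 0.362675·exp(-2.58264) = 0.0274087
Multiply by the mixture weights:
  π_I·f_I = 0.52 × 0.0815952 = 0.0424295
  π_II·f_II = 0.43 × 0.180397 = 0.0775707
  π_III·f_III = 0.05 × 0.0274087 = 0.00137044
Normaliser: 0.0424295 + 0.0775707 + 0.00137044 = 0.121371
So the posterior for Population I is 0.0424295 / 0.121371 ≈ 0.350.

0.350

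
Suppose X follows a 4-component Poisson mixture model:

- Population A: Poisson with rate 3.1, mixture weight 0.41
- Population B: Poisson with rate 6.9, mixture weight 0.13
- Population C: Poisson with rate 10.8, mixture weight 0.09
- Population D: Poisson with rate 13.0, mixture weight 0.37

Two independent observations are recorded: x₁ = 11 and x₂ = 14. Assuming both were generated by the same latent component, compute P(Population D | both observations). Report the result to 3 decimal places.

0.832

Apply Bayes' rule: the posterior for each component is proportional to its prior times its likelihood at x.
Since both observations come from the same component, the likelihood for component k is f_k(x₁)·f_k(x₂).
  L_A = [0.000286754] × [3.91149e-06] = 1.12164e-09
  L_B = [0.042614] × [0.00640984] = 0.000273149
  L_C = [0.119159] × [0.0687296] = 0.00818972
  L_D = [0.101483] × [0.102087] = 0.0103601
Prior × likelihood for each component:
  w_A·L_A = 0.41 × 1.12164e-09 = 4.59871e-10
  w_B·L_B = 0.13 × 0.000273149 = 3.55093e-05
  w_C·L_C = 0.09 × 0.00818972 = 0.000737075
  w_D·L_D = 0.37 × 0.0103601 = 0.00383323
Normaliser: 4.59871e-10 + 3.55093e-05 + 0.000737075 + 0.00383323 = 0.00460582
P(Population D | x₁, x₂) ≈ 0.832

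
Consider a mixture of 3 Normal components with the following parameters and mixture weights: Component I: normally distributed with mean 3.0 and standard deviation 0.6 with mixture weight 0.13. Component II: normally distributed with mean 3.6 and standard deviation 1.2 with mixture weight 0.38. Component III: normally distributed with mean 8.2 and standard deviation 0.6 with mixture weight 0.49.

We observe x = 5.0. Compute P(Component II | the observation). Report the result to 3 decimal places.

0.995

The responsibility of component k is w_k f_k(x) divided by Σ_j w_j f_j(x).
Evaluate each component's likelihood at the observed value:
  f_I = (1/(0.6·√(2π)))·exp(−(5.0−3.0)²/(2·0.6²)) = 0.664904·exp(-5.55556) = 0.00257046
  f_II = (1/(1.2·√(2π)))·exp(−(5.0−3.6)²/(2·1.2²)) = 0.332452·exp(-0.68056) = 0.168332
  f_III = (1/(0.6·√(2π)))·exp(−(5.0−8.2)²/(2·0.6²)) = 0.664904·exp(-14.22222) = 4.42717e-07
Unnormalised posteriors:
  w_I·f_I = 0.13 × 0.00257046 = 0.00033416
  w_II·f_II = 0.38 × 0.168332 = 0.0639663
  w_III·f_III = 0.49 × 4.42717e-07 = 2.16931e-07
Denominator: 0.00033416 + 0.0639663 + 2.16931e-07 = 0.0643006
P(Component II | 5.0) ≈ 0.995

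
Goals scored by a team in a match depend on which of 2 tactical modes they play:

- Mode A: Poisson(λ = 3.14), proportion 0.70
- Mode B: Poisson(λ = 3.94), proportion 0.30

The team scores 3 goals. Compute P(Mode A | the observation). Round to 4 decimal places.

0.7244

The responsibility of component k is π_k f_k(x) divided by Σ_j π_j f_j(x).
Evaluate each component's likelihood at the observed value:
  f_A = e^(−3.14)·3.14^3/3! = 0.223333
  f_B = e^(−3.94)·3.94^3/3! = 0.198252
Prior × likelihood for each component:
  π_A·f_A = 0.70 × 0.223333 = 0.156333
  π_B·f_B = 0.30 × 0.198252 = 0.0594755
Normaliser: 0.156333 + 0.0594755 = 0.215809
P(Mode A | the observation) ≈ 0.7244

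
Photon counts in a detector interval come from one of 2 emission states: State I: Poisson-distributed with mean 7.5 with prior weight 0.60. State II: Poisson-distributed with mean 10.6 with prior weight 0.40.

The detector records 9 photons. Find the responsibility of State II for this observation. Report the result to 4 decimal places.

0.4033

The responsibility of component k is π_k f_k(x) divided by Σ_j π_j f_j(x).
Evaluate each component's likelihood at the observed value:
  p_I = e^(−7.5)·7.5^9/9! = 0.11444
  p_II = e^(−10.6)·10.6^9/9! = 0.116003
Unnormalised posteriors:
  π_I·p_I = 0.60 × 0.11444 = 0.0686643
  π_II·p_II = 0.40 × 0.116003 = 0.0464011
Marginal: 0.0686643 + 0.0464011 = 0.115065
P(State II | 9 photons) = 0.0464011 / 0.115065 ≈ 0.4033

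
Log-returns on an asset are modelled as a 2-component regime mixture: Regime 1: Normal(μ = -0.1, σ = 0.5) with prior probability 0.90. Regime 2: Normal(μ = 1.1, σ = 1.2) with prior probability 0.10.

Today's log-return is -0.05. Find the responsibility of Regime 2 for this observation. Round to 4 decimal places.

The responsibility of component k is π_k f_k(x) divided by Σ_j π_j f_j(x).
Evaluate each component's likelihood at the observed value:
  L_1 = (1/(0.5·√(2π)))·exp(−(-0.05−-0.1)²/(2·0.5²)) = 0.797885·exp(-0.00500) = 0.793905
  L_2 = (1/(1.2·√(2π)))·exp(−(-0.05−1.1)²/(2·1.2²)) = 0.332452·exp(-0.45920) = 0.210039
Prior × likelihood for each component:
  π_1·L_1 = 0.90 × 0.793905 = 0.714515
  π_2·L_2 = 0.10 × 0.210039 = 0.0210039
Marginal: 0.714515 + 0.0210039 = 0.735518
Responsibility of Regime 2: 0.0210039 / 0.735518 ≈ 0.0286

0.0286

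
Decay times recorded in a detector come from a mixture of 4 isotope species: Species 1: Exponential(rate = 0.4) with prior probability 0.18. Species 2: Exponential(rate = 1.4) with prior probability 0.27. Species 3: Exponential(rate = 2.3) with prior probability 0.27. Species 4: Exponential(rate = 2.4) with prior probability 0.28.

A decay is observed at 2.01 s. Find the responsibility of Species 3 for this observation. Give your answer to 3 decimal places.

Apply Bayes' rule: the posterior for each component is proportional to its prior times its likelihood at x.
Component likelihoods at x = 2.01 s:
  f_1 = 0.179014
  f_2 = 0.0839505
  f_3 = 0.0225935
  f_4 = 0.019283
Weight by the priors:
  w_1·f_1 = 0.18 × 0.179014 = 0.0322225
  w_2·f_2 = 0.27 × 0.0839505 = 0.0226666
  w_3·f_3 = 0.27 × 0.0225935 = 0.00610026
  w_4·f_4 = 0.28 × 0.019283 = 0.00539924
Denominator: 0.0322225 + 0.0226666 + 0.00610026 + 0.00539924 = 0.0663887
Responsibility of Species 3: 0.00610026 / 0.0663887 ≈ 0.092

0.092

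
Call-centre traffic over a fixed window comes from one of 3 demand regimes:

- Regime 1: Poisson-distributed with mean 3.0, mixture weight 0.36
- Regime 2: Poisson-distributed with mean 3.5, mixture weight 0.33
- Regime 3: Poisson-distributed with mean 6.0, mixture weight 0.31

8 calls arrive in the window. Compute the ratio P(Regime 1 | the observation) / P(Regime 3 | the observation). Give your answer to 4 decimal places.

Posterior odds = (π_i f_i(x)) / (π_j f_j(x)); the normalising sum cancels.
Evaluate each component's likelihood at the observed value:
  p_1 = e^(−3.0)·3.0^8/8! = 0.00810151
  p_2 = e^(−3.5)·3.5^8/8! = 0.0168653
  p_3 = e^(−6.0)·6.0^8/8! = 0.103258
Odds = (0.36/0.31) × (0.00810151/0.103258) = 1.16129 × 0.0784591 ≈ 0.0911

0.0911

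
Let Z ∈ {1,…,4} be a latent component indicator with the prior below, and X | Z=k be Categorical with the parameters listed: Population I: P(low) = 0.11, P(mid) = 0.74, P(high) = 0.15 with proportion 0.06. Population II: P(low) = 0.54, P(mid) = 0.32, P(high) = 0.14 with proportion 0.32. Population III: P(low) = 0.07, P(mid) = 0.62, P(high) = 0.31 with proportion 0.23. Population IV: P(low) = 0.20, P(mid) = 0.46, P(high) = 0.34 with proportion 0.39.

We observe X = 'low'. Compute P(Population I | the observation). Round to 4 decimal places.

0.0241

P(component k | x) = P(Z=k)·f_k(x) / marginal(x), where marginal(x) = Σ_j P(Z=j)·f_j(x).
Component likelihoods at x = 'low':
  L_I = P(low | comp) = 0.11
  L_II = P(low | comp) = 0.54
  L_III = P(low | comp) = 0.07
  L_IV = P(low | comp) = 0.20
Unnormalised posteriors:
  P(Z=I)·L_I = 0.06 × 0.11 = 0.0066
  P(Z=II)·L_II = 0.32 × 0.54 = 0.1728
  P(Z=III)·L_III = 0.23 × 0.07 = 0.0161
  P(Z=IV)·L_IV = 0.39 × 0.2 = 0.078
Marginal: 0.0066 + 0.1728 + 0.0161 + 0.078 = 0.2735
Responsibility of Population I: 0.0066 / 0.2735 ≈ 0.0241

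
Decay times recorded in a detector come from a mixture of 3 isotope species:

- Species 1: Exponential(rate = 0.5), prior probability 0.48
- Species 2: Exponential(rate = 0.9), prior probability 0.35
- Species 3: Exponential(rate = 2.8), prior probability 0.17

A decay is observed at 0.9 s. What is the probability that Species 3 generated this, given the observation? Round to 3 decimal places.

0.116

P(component k | x) = P(Z=k)·f_k(x) / marginal(x), where marginal(x) = Σ_j P(Z=j)·f_j(x).
Evaluate each component's likelihood at the observed value:
  f_1 = 0.318814
  f_2 = 0.400372
  f_3 = 0.225287
Weight by the priors:
  P(Z=1)·f_1 = 0.48 × 0.318814 = 0.153031
  P(Z=2)·f_2 = 0.35 × 0.400372 = 0.14013
  P(Z=3)·f_3 = 0.17 × 0.225287 = 0.0382988
Evidence: 0.153031 + 0.14013 + 0.0382988 = 0.33146
P(Species 3 | x) ≈ 0.116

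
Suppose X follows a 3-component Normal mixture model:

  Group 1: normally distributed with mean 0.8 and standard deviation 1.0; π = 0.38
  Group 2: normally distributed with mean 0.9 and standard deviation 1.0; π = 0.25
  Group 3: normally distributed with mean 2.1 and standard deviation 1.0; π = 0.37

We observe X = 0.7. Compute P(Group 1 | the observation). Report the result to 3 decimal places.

0.496

P(component k | x) = π_k·f_k(x) / marginal(x), where marginal(x) = Σ_j π_j·f_j(x).
Evaluate each component's likelihood at the observed value:
  L_1 = (1/(1.0·√(2π)))·exp(−(0.7−0.8)²/(2·1.0²)) = 0.398942·exp(-0.00500) = 0.396953
  L_2 = (1/(1.0·√(2π)))·exp(−(0.7−0.9)²/(2·1.0²)) = 0.398942·exp(-0.02000) = 0.391043
  L_3 = (1/(1.0·√(2π)))·exp(−(0.7−2.1)²/(2·1.0²)) = 0.398942·exp(-0.98000) = 0.149727
Weight by the priors:
  π_1·L_1 = 0.38 × 0.396953 = 0.150842
  π_2·L_2 = 0.25 × 0.391043 = 0.0977607
  π_3·L_3 = 0.37 × 0.149727 = 0.0553992
Evidence: 0.150842 + 0.0977607 + 0.0553992 = 0.304002
So the posterior for Group 1 is 0.150842 / 0.304002 ≈ 0.496.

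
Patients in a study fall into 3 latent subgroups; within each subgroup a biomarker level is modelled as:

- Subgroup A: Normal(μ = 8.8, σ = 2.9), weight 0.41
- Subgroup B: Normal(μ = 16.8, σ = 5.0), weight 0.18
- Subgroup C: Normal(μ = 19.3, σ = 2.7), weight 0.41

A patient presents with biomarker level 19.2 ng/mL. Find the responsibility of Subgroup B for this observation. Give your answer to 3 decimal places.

0.174

Apply Bayes' rule: the posterior for each component is proportional to its prior times its likelihood at x.
Normal densities:
  L_A = (1/(2.9·√(2π)))·exp(−(19.2−8.8)²/(2·2.9²)) = 0.137566·exp(-6.43044) = 0.000221721
  L_B = (1/(5.0·√(2π)))·exp(−(19.2−16.8)²/(2·5.0²)) = 0.079788·exp(-0.11520) = 0.0711065
  L_C = (1/(2.7·√(2π)))·exp(−(19.2−19.3)²/(2·2.7²)) = 0.147756·exp(-0.00069) = 0.147655
Unnormalised posteriors:
  w_A·L_A = 0.41 × 0.000221721 = 9.09057e-05
  w_B·L_B = 0.18 × 0.0711065 = 0.0127992
  w_C·L_C = 0.41 × 0.147655 = 0.0605386
Normaliser: 9.09057e-05 + 0.0127992 + 0.0605386 = 0.0734287
P(Subgroup B | the observation) ≈ 0.174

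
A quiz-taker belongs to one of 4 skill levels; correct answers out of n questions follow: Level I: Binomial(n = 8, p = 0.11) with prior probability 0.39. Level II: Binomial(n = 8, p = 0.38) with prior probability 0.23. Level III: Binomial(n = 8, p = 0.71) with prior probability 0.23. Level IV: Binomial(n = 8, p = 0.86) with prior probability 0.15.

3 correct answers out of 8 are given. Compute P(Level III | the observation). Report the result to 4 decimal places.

Posterior ∝ prior × likelihood, so P(k | x) ∝ π_k f_k(x); normalise over all components.
Evaluate each component's likelihood at the observed value:
  L_I = 0.0416213
  L_II = 0.281512
  L_III = 0.0411105
  L_IV = 0.00191568
Weight by the priors:
  π_I·L_I = 0.39 × 0.0416213 = 0.0162323
  π_II·L_II = 0.23 × 0.281512 = 0.0647478
  π_III·L_III = 0.23 × 0.0411105 = 0.00945542
  π_IV·L_IV = 0.15 × 0.00191568 = 0.000287352
Denominator: 0.0162323 + 0.0647478 + 0.00945542 + 0.000287352 = 0.0907229
P(Level III | the observation) ≈ 0.1042

0.1042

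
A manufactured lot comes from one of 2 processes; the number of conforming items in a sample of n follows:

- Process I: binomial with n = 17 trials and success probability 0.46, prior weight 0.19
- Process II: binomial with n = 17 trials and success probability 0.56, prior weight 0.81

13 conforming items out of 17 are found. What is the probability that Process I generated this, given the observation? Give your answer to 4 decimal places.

0.0396

Apply Bayes' rule: the posterior for each component is proportional to its prior times its likelihood at x.
Binomial probabilities:
  f_I = 0.0083561
  f_II = 0.0475151
Weight by the priors:
  w_I·f_I = 0.19 × 0.0083561 = 0.00158766
  w_II·f_II = 0.81 × 0.0475151 = 0.0384873
Denominator: 0.00158766 + 0.0384873 = 0.0400749
Responsibility of Process I: 0.00158766 / 0.0400749 ≈ 0.0396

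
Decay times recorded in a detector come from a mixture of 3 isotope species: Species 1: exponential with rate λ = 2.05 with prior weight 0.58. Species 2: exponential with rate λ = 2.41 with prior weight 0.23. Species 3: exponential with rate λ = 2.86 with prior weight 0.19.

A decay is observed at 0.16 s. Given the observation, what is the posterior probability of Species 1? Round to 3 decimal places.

Apply Bayes' rule: the posterior for each component is proportional to its prior times its likelihood at x.
Exponential densities:
  f_1 = 1.47674
  f_2 = 1.6389
  f_3 = 1.80981
Unnormalised posteriors:
  w_1·f_1 = 0.58 × 1.47674 = 0.856512
  w_2·f_2 = 0.23 × 1.6389 = 0.376948
  w_3·f_3 = 0.19 × 1.80981 = 0.343864
Normaliser: 0.856512 + 0.376948 + 0.343864 = 1.57732
So the posterior for Species 1 is 0.856512 / 1.57732 ≈ 0.543.

0.543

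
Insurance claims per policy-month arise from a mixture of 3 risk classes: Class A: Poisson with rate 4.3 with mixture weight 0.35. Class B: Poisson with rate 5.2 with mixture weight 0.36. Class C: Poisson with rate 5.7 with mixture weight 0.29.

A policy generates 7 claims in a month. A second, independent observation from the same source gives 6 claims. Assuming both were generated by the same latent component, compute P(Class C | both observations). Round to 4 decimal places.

P(component k | x) = P(Z=k)·f_k(x) / marginal(x), where marginal(x) = Σ_j P(Z=j)·f_j(x).
Since both observations come from the same component, the likelihood for component k is f_k(x₁)·f_k(x₂).
  L_A = [e^(−4.3)·4.3^7/7! = 0.0731783] × [0.119127] = 0.00871755
  L_B = [e^(−5.2)·5.2^7/7! = 0.112528] × [0.15148] = 0.0170458
  L_C = [e^(−5.7)·5.7^7/7! = 0.129782] × [0.159382] = 0.0206849
Unnormalised posteriors:
  P(Z=A)·L_A = 0.35 × 0.00871755 = 0.00305114
  P(Z=B)·L_B = 0.36 × 0.0170458 = 0.00613649
  P(Z=C)·L_C = 0.29 × 0.0206849 = 0.00599862
Evidence: 0.00305114 + 0.00613649 + 0.00599862 = 0.0151863
Responsibility of Class C: 0.00599862 / 0.0151863 ≈ 0.3950

0.3950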